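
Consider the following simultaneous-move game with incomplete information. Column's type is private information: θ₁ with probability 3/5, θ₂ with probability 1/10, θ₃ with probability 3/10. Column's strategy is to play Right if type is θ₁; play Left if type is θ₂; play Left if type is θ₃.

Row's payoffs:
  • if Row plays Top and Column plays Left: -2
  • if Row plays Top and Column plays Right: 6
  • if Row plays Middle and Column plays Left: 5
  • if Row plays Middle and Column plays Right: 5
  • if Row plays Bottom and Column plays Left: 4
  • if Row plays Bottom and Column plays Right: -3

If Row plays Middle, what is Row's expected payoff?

E[Middle] = 3/5·5 + 1/10·5 + 3/10·5 = 3 + 1/2 + 3/2 = 5

5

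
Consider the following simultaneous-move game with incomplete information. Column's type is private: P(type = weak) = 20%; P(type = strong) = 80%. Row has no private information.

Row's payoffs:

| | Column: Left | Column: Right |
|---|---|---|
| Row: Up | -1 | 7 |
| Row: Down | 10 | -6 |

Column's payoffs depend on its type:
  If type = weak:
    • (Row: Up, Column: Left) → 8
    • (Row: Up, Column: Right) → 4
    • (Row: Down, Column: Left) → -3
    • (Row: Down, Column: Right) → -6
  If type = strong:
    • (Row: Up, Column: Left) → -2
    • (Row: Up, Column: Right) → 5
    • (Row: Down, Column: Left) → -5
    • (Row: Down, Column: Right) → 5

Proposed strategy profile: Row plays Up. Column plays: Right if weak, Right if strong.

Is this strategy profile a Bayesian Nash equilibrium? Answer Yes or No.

A profile is a BNE iff every type of every player is best-responding given beliefs about the other side.
Row plays Up: E[Up] = 0.2·(7) + 0.8·(7) = 7; E[Down] = -6. Best-responding. ✓
Column (type weak), facing Up: Left gives 8, Right gives 4. Proposed Right is not best — profitable deviation exists. ✗
Column (type strong), facing Up: Left gives -2, Right gives 5. Proposed Right is best. ✓

No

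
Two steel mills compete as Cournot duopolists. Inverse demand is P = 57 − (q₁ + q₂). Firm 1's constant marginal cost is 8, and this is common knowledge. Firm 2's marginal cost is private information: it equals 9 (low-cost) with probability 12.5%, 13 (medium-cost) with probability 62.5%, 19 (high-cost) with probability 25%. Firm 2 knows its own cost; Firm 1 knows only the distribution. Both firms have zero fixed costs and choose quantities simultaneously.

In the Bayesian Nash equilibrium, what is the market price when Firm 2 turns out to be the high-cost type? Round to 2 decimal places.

28.83

Firm 2 with cost c maximizes (57 − (q₁+q₂) − c)·q₂, giving q₂(c) = (57 − c − q₁)/2.
E[c₂] = 0.125·9 + 0.625·13 + 0.25·19 = 14
Firm 1's FOC against E[q₂] yields q₁ = (57 − 2·8 + E[c₂])/3 = (57 − 16 + 14)/3 = 18.3333.
q₂(high-cost) = 9.83333, so P = 57 − (18.3333 + 9.83333) = 28.8333.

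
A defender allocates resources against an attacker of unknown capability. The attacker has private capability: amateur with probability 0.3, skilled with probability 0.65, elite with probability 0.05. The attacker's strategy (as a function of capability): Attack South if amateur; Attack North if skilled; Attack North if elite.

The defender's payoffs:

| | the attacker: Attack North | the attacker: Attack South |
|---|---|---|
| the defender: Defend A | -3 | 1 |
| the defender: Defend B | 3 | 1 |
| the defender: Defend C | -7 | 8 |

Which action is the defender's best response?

Defend B

E[Defend A] = 0.3·(1) + 0.65·(-3) + 0.05·(-3) = -1.8
E[Defend B] = 0.3·(1) + 0.65·(3) + 0.05·(3) = 2.4
E[Defend C] = 0.3·(8) + 0.65·(-7) + 0.05·(-7) = -2.5
Best response: Defend B (2.4 is the largest).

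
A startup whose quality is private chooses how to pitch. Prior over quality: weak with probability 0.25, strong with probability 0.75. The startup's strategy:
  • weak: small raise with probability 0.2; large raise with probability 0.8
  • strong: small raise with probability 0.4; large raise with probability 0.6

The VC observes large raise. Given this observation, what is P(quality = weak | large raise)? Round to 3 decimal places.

Apply Bayes' rule using the sender's strategy as the likelihood.
P(large raise) = 0.25·0.8 + 0.75·0.6 = 0.65
P(weak | large raise) = (0.25·0.8) / 0.65 = 0.2 / 0.65 = 0.307692

0.308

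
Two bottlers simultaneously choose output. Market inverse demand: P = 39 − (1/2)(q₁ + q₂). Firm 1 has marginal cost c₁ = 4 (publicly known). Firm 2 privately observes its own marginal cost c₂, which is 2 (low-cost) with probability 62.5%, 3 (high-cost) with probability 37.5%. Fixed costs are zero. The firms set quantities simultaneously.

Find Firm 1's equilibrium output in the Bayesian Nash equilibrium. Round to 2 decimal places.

22.25

Type-c best response for Firm 2: q₂(c) = (39 − c) − q₁/2.
Firm 1 maximizes expected profit; its first-order condition is 39 − q₁ − (1/2)E[q₂] − 4 = 0.
Substituting E[q₂] and solving: E[c₂] = 2.375, so q₁ = (39 − 2·4 + 2.375)/(3/2) = 22.25.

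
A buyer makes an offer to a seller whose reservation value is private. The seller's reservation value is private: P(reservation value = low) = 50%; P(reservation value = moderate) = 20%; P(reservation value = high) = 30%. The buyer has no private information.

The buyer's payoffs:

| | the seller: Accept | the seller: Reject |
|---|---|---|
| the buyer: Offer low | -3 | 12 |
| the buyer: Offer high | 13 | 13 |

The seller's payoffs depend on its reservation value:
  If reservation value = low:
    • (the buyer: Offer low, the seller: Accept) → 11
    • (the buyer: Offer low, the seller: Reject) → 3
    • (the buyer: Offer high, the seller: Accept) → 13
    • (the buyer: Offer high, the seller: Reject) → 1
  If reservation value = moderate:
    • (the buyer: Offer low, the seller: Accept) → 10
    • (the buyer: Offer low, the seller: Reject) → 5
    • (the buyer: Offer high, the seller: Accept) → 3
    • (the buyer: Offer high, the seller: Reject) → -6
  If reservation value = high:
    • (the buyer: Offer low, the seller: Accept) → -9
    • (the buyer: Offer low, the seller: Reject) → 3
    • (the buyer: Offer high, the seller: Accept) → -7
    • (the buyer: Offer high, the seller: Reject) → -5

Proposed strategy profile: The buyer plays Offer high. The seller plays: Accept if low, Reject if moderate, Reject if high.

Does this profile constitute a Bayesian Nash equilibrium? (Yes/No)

The buyer plays Offer high: E[Offer high] = 0.5·(13) + 0.2·(13) + 0.3·(13) = 13; E[Offer low] = 4.5. Best-responding. ✓
The seller (reservation value low), facing Offer high: Accept gives 13, Reject gives 1. Proposed Accept is best. ✓
The seller (reservation value moderate), facing Offer high: Accept gives 3, Reject gives -6. Proposed Reject is not best — profitable deviation exists. ✗
The seller (reservation value high), facing Offer high: Accept gives -7, Reject gives -5. Proposed Reject is best. ✓

No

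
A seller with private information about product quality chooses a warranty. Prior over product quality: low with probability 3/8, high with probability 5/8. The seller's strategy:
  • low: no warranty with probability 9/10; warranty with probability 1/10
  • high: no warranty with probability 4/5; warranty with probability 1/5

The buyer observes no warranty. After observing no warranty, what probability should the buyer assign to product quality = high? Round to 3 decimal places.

0.597

Apply Bayes' rule using the sender's strategy as the likelihood.
P(no warranty) = (3/8)·(9/10) + (5/8)·(4/5) = 67/80
P(high | no warranty) = ((5/8)·(4/5)) / (67/80) = (1/2) / (67/80) = 40/67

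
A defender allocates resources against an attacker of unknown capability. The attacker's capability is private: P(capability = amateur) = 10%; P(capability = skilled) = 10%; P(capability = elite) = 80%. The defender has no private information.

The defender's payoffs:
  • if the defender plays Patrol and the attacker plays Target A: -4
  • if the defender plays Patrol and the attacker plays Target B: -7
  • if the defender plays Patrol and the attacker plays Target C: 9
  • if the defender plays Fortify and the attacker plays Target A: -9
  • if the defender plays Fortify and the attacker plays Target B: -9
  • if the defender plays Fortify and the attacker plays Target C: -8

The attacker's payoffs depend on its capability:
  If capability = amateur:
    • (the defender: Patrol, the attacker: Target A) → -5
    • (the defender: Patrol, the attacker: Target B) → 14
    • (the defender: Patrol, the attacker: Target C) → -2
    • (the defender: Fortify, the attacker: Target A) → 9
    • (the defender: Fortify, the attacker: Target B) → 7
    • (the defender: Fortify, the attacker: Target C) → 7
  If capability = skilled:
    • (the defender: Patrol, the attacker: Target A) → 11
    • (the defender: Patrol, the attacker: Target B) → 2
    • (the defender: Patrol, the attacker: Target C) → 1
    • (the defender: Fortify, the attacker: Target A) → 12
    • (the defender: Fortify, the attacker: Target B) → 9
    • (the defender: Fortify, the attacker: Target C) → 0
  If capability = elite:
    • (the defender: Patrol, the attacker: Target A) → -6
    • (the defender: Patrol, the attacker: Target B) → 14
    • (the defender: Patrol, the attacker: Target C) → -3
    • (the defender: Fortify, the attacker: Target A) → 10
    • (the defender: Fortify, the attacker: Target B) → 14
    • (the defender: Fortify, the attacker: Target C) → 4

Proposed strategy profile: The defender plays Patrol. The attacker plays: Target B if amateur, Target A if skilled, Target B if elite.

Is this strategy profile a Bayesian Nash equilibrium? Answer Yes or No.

The defender plays Patrol: E[Patrol] = 0.1·(-7) + 0.1·(-4) + 0.8·(-7) = -6.7; E[Fortify] = -9. Best-responding. ✓
The attacker (capability amateur), facing Patrol: Target A gives -5, Target B gives 14, Target C gives -2. Proposed Target B is best. ✓
The attacker (capability skilled), facing Patrol: Target A gives 11, Target B gives 2, Target C gives 1. Proposed Target A is best. ✓
The attacker (capability elite), facing Patrol: Target A gives -6, Target B gives 14, Target C gives -3. Proposed Target B is best. ✓

Yes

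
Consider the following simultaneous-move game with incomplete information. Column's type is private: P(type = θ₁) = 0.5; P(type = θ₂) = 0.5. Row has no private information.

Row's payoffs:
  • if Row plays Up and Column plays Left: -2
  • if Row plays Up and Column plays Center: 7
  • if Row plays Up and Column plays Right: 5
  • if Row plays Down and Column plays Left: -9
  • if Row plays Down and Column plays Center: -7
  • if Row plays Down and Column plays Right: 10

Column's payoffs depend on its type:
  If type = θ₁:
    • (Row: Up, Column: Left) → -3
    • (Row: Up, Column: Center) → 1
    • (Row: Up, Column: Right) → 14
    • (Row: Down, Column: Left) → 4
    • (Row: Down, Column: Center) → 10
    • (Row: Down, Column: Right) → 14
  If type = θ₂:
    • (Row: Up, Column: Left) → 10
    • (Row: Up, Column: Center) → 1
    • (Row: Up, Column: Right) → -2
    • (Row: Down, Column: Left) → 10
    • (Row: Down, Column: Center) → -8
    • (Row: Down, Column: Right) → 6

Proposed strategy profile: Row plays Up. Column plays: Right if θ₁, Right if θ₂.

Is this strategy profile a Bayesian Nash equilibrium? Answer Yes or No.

No

A profile is a BNE iff every type of every player is best-responding given beliefs about the other side.
Row plays Up: E[Up] = 0.5·(5) + 0.5·(5) = 5; E[Down] = 10. Not best-responding. ✗
Column (type θ₁), facing Up: Left gives -3, Center gives 1, Right gives 14. Proposed Right is best. ✓
Column (type θ₂), facing Up: Left gives 10, Center gives 1, Right gives -2. Proposed Right is not best — profitable deviation exists. ✗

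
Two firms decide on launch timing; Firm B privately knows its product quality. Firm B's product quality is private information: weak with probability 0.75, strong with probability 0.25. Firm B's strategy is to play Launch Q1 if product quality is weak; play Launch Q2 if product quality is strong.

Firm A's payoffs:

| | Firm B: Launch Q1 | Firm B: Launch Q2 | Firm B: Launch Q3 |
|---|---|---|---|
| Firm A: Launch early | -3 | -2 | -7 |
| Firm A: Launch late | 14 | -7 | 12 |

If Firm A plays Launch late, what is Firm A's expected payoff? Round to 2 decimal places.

8.75

E[Launch late] = 0.75·14 + 0.25·(-7) = 10.5 + (-1.75) = 8.75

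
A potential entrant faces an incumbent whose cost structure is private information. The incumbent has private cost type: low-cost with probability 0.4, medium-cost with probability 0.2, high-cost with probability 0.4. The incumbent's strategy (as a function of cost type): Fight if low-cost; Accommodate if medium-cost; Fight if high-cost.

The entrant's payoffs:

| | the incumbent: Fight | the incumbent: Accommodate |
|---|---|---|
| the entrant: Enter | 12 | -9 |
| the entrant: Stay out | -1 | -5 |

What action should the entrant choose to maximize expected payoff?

E[Enter] = 0.4·(12) + 0.2·(-9) + 0.4·(12) = 7.8
E[Stay out] = 0.4·(-1) + 0.2·(-5) + 0.4·(-1) = -1.8
Best response: Enter (7.8 is the largest).

Enter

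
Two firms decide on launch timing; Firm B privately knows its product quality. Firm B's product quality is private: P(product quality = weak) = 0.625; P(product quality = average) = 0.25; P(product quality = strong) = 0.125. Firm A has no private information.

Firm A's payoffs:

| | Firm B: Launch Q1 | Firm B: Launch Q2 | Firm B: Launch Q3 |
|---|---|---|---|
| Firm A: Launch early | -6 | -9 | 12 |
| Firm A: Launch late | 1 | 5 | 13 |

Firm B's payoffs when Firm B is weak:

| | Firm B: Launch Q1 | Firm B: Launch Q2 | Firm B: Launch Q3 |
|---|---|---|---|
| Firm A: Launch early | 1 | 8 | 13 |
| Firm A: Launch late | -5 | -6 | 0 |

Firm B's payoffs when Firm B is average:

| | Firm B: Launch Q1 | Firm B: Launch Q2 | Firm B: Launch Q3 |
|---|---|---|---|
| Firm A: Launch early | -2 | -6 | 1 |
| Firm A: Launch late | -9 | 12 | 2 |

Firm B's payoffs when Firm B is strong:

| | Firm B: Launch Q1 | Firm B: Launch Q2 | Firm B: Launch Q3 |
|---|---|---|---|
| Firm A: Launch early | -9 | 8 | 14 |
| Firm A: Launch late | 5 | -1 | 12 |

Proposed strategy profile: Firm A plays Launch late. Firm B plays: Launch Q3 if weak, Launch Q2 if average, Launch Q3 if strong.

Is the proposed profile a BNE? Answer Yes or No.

A profile is a BNE iff every type of every player is best-responding given beliefs about the other side.
Firm A plays Launch late: E[Launch late] = 0.625·(13) + 0.25·(5) + 0.125·(13) = 11; E[Launch early] = 6.75. Best-responding. ✓
Firm B (product quality weak), facing Launch late: Launch Q1 gives -5, Launch Q2 gives -6, Launch Q3 gives 0. Proposed Launch Q3 is best. ✓
Firm B (product quality average), facing Launch late: Launch Q1 gives -9, Launch Q2 gives 12, Launch Q3 gives 2. Proposed Launch Q2 is best. ✓
Firm B (product quality strong), facing Launch late: Launch Q1 gives 5, Launch Q2 gives -1, Launch Q3 gives 12. Proposed Launch Q3 is best. ✓

Yes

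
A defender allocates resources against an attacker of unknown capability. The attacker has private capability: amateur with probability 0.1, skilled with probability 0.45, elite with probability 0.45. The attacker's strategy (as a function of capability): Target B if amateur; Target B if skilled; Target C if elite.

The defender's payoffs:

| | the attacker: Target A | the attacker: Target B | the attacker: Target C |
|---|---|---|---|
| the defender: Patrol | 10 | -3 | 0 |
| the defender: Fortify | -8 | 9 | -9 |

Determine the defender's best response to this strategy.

Compute the defender's expected payoff for each action, taking the expectation over the attacker's type.
E[Patrol] = 0.1·(-3) + 0.45·(-3) + 0.45·(0) = -1.65
E[Fortify] = 0.1·(9) + 0.45·(9) + 0.45·(-9) = 0.9
Best response: Fortify (0.9 is the largest).

Fortify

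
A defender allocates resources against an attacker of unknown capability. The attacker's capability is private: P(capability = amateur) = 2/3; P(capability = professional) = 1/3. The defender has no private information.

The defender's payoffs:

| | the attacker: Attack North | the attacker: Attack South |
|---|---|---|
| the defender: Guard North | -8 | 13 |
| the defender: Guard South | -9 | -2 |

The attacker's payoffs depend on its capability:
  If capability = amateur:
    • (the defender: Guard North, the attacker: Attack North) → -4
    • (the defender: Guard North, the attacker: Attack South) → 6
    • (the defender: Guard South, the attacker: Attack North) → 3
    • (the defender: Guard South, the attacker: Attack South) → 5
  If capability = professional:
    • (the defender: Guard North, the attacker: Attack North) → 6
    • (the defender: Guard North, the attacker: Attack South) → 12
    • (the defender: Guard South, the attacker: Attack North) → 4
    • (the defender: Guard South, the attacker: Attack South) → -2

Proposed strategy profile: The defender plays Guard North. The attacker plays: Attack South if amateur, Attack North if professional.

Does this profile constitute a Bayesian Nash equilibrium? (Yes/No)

The defender plays Guard North: E[Guard North] = 2/3·(13) + 1/3·(-8) = 6; E[Guard South] = -13/3. Best-responding. ✓
The attacker (capability amateur), facing Guard North: Attack North gives -4, Attack South gives 6. Proposed Attack South is best. ✓
The attacker (capability professional), facing Guard North: Attack North gives 6, Attack South gives 12. Proposed Attack North is not best — profitable deviation exists. ✗

No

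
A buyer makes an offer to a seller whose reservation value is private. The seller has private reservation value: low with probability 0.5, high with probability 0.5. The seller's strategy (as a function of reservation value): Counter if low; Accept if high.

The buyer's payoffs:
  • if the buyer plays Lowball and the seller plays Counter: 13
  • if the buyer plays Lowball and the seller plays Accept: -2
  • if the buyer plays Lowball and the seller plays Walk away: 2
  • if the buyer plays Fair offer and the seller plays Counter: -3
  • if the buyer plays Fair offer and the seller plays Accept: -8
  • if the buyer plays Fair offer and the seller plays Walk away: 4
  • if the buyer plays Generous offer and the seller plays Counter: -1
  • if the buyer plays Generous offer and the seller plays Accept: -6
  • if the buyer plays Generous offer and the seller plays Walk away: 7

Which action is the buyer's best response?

Compute the buyer's expected payoff for each action, taking the expectation over the seller's type.
E[Lowball] = 0.5·(13) + 0.5·(-2) = 5.5
E[Fair offer] = 0.5·(-3) + 0.5·(-8) = -5.5
E[Generous offer] = 0.5·(-1) + 0.5·(-6) = -3.5
Best response: Lowball (5.5 is the largest).

Lowball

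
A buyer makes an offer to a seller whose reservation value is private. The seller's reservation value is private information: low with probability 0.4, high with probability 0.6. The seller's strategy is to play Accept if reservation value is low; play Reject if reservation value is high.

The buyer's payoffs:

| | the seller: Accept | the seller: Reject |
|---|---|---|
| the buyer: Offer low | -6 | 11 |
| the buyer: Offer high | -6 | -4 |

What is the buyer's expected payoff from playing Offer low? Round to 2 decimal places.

4.20

Take the expectation over the seller's reservation value, weighting each type's action by its prior probability.
E[Offer low] = 0.4·(-6) + 0.6·11 = (-2.4) + 6.6 = 4.2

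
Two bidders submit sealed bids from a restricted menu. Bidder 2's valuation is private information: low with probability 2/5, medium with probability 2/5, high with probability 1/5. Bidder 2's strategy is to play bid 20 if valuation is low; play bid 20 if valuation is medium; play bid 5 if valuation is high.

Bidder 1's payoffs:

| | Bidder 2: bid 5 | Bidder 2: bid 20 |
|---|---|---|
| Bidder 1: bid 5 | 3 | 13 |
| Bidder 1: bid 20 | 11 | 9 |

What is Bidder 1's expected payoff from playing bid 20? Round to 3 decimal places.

Take the expectation over Bidder 2's valuation, weighting each type's action by its prior probability.
E[bid 20] = 2/5·9 + 2/5·9 + 1/5·11 = 18/5 + 18/5 + 11/5 = 47/5

9.400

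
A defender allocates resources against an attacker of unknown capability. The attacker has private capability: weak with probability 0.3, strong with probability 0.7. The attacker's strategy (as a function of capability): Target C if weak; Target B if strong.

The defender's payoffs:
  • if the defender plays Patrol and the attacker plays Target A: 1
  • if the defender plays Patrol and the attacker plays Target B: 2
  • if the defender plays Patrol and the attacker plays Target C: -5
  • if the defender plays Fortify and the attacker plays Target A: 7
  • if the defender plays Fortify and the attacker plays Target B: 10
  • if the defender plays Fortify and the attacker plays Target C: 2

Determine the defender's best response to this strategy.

Fortify

Compute the defender's expected payoff for each action, taking the expectation over the attacker's type.
E[Patrol] = 0.3·(-5) + 0.7·(2) = -0.1
E[Fortify] = 0.3·(2) + 0.7·(10) = 7.6
Best response: Fortify (7.6 is the largest).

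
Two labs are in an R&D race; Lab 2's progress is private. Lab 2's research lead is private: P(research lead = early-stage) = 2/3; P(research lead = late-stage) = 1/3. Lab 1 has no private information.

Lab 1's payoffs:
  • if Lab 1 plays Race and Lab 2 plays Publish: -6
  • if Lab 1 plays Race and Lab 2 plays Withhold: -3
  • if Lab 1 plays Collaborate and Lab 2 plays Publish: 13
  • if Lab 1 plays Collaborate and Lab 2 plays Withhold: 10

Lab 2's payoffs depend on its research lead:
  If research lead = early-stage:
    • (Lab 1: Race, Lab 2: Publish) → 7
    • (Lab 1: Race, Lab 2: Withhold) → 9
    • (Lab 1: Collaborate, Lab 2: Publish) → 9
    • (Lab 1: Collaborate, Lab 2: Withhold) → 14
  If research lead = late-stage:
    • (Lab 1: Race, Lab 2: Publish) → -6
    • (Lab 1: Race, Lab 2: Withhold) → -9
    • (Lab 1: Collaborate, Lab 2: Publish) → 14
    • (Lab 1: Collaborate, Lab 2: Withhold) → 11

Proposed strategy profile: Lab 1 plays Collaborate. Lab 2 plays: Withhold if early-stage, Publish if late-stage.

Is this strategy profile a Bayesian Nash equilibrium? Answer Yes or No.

A profile is a BNE iff every type of every player is best-responding given beliefs about the other side.
Lab 1 plays Collaborate: E[Collaborate] = 2/3·(10) + 1/3·(13) = 11; E[Race] = -4. Best-responding. ✓
Lab 2 (research lead early-stage), facing Collaborate: Publish gives 9, Withhold gives 14. Proposed Withhold is best. ✓
Lab 2 (research lead late-stage), facing Collaborate: Publish gives 14, Withhold gives 11. Proposed Publish is best. ✓

Yes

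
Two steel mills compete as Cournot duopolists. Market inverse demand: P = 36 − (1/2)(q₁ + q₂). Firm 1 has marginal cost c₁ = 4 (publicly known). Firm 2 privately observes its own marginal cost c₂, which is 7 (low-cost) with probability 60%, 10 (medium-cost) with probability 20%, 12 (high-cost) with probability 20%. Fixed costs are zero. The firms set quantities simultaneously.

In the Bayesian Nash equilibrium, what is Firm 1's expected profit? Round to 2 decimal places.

297.68

Firm 2 with cost c maximizes (36 − (1/2)(q₁+q₂) − c)·q₂, giving q₂(c) = (36 − c − (1/2)q₁).
E[c₂] = 0.6·7 + 0.2·10 + 0.2·12 = 8.6
Firm 1's FOC against E[q₂] yields q₁ = (36 − 2·4 + E[c₂])/(3/2) = (36 − 8 + 8.6)/(3/2) = 24.4.
E[P] = 36 − (1/2)·(q₁ + E[q₂]) = 16.2; Firm 1's expected profit = (E[P] − 4)·q₁ = (16.2 − 4)·24.4 = 297.68.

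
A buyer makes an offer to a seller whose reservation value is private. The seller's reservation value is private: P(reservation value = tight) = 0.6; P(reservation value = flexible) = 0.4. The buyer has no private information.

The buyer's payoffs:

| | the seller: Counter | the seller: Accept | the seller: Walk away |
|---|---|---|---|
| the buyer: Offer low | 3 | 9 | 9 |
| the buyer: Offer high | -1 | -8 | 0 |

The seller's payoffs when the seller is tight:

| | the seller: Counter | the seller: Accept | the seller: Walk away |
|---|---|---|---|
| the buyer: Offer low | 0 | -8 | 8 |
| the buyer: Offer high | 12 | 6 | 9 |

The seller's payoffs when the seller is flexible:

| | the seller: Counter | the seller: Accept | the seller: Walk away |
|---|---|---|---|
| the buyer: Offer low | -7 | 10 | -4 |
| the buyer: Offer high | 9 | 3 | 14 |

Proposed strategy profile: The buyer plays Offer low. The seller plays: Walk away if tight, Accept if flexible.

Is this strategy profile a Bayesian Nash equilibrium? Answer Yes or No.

The buyer plays Offer low: E[Offer low] = 0.6·(9) + 0.4·(9) = 9; E[Offer high] = -3.2. Best-responding. ✓
The seller (reservation value tight), facing Offer low: Counter gives 0, Accept gives -8, Walk away gives 8. Proposed Walk away is best. ✓
The seller (reservation value flexible), facing Offer low: Counter gives -7, Accept gives 10, Walk away gives -4. Proposed Accept is best. ✓

Yes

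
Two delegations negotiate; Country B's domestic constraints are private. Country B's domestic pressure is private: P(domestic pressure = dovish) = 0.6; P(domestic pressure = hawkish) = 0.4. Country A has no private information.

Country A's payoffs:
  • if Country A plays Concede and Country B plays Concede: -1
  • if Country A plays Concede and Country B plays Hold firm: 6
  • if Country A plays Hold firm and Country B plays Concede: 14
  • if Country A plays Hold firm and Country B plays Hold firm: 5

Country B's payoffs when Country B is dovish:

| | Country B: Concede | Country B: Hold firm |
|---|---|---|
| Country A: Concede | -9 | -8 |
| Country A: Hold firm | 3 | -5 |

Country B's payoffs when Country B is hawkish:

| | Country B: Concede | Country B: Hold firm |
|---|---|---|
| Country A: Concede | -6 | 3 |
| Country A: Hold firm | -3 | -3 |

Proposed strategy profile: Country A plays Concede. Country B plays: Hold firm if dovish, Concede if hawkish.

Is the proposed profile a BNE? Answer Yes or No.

A profile is a BNE iff every type of every player is best-responding given beliefs about the other side.
Country A plays Concede: E[Concede] = 0.6·(6) + 0.4·(-1) = 3.2; E[Hold firm] = 8.6. Not best-responding. ✗
Country B (domestic pressure dovish), facing Concede: Concede gives -9, Hold firm gives -8. Proposed Hold firm is best. ✓
Country B (domestic pressure hawkish), facing Concede: Concede gives -6, Hold firm gives 3. Proposed Concede is not best — profitable deviation exists. ✗

No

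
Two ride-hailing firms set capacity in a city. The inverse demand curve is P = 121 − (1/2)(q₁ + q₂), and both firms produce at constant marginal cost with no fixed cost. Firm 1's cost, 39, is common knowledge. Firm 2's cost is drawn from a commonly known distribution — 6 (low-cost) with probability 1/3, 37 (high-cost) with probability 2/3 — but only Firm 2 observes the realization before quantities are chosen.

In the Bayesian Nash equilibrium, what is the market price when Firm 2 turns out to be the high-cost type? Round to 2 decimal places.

Each type of Firm 2 best-responds to q₁; Firm 1 best-responds to the expected q₂ over Firm 2's types.
Firm 2 with cost c maximizes (121 − (1/2)(q₁+q₂) − c)·q₂, giving q₂(c) = (121 − c − (1/2)q₁).
E[c₂] = 1/3·6 + 2/3·37 = 26.6667
Firm 1's FOC against E[q₂] yields q₁ = (121 − 2·39 + E[c₂])/(3/2) = (121 − 78 + 26.6667)/(3/2) = 46.4444.
q₂(high-cost) = 60.7778, so P = 121 − (1/2)·(46.4444 + 60.7778) = 67.3889.

67.39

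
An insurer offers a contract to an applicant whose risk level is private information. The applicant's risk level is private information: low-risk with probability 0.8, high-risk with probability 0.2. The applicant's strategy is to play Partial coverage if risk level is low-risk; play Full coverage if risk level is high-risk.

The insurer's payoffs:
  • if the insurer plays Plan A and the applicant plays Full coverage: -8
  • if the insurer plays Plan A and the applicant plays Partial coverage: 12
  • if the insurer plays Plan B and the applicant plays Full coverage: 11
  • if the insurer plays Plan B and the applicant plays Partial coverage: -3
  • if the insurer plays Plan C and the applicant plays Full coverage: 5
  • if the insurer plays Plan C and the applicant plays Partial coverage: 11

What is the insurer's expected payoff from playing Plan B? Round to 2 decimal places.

-0.20

Take the expectation over the applicant's risk level, weighting each type's action by its prior probability.
E[Plan B] = 0.8·(-3) + 0.2·11 = (-2.4) + 2.2 = -0.2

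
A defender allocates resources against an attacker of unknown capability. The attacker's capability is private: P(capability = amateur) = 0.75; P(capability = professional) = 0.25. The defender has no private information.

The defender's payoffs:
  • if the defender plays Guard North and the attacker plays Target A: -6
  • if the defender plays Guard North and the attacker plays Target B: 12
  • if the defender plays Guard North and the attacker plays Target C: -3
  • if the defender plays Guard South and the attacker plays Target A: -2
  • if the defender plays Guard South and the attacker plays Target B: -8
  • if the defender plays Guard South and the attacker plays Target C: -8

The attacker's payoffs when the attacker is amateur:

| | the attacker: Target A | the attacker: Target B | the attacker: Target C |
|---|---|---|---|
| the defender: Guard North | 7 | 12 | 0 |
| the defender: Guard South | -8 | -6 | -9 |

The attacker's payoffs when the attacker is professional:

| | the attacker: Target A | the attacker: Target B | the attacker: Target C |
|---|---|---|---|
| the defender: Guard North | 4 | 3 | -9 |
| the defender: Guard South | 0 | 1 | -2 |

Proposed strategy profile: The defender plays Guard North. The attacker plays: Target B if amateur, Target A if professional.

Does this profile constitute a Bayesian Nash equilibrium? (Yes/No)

A profile is a BNE iff every type of every player is best-responding given beliefs about the other side.
The defender plays Guard North: E[Guard North] = 0.75·(12) + 0.25·(-6) = 7.5; E[Guard South] = -6.5. Best-responding. ✓
The attacker (capability amateur), facing Guard North: Target A gives 7, Target B gives 12, Target C gives 0. Proposed Target B is best. ✓
The attacker (capability professional), facing Guard North: Target A gives 4, Target B gives 3, Target C gives -9. Proposed Target A is best. ✓

Yes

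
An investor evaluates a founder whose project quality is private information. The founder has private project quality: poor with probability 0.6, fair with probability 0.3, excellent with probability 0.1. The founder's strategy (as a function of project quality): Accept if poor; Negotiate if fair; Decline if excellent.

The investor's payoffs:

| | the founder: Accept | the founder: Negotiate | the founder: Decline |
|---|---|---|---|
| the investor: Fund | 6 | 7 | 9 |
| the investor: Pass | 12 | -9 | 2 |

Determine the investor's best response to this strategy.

Fund

E[Fund] = 0.6·(6) + 0.3·(7) + 0.1·(9) = 6.6
E[Pass] = 0.6·(12) + 0.3·(-9) + 0.1·(2) = 4.7
Best response: Fund (6.6 is the largest).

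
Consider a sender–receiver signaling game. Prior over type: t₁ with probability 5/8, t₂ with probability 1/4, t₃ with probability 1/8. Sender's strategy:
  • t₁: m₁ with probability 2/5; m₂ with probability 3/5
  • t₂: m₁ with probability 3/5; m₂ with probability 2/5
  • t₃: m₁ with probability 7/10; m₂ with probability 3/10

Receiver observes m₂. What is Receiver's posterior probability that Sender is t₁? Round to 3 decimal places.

0.732

P(m₂) = (5/8)·(3/5) + (1/4)·(2/5) + (1/8)·(3/10) = 41/80
P(t₁ | m₂) = ((5/8)·(3/5)) / (41/80) = (3/8) / (41/80) = 30/41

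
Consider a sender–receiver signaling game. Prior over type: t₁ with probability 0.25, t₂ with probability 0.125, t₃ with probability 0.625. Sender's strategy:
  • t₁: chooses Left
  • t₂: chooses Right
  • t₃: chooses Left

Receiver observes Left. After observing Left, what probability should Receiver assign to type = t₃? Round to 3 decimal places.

Apply Bayes' rule using the sender's strategy as the likelihood.
P(Left) = 0.25·1 + 0.125·0 + 0.625·1 = 0.875
P(t₃ | Left) = (0.625·1) / 0.875 = 0.625 / 0.875 = 0.714286

0.714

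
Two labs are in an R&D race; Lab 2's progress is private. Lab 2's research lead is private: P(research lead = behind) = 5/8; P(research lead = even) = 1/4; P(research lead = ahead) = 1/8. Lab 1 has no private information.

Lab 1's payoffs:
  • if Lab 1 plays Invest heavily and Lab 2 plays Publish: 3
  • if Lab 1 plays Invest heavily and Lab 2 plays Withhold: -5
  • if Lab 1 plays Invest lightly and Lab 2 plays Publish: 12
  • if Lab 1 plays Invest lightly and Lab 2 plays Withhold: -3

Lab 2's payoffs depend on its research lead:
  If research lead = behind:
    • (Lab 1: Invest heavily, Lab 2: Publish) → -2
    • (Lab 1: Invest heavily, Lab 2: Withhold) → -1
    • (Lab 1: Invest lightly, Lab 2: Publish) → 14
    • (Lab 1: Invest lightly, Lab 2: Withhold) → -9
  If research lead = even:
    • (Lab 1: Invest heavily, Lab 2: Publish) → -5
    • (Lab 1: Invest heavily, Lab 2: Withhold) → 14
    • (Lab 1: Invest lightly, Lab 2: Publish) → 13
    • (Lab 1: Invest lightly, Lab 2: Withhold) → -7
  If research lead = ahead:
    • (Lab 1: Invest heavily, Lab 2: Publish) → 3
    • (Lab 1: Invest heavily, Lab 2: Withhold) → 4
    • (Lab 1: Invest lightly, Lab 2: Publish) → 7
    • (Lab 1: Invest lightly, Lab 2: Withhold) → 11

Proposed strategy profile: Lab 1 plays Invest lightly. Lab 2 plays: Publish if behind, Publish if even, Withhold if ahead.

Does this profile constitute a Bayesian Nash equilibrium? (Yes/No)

Yes

A profile is a BNE iff every type of every player is best-responding given beliefs about the other side.
Lab 1 plays Invest lightly: E[Invest lightly] = 5/8·(12) + 1/4·(12) + 1/8·(-3) = 81/8; E[Invest heavily] = 2. Best-responding. ✓
Lab 2 (research lead behind), facing Invest lightly: Publish gives 14, Withhold gives -9. Proposed Publish is best. ✓
Lab 2 (research lead even), facing Invest lightly: Publish gives 13, Withhold gives -7. Proposed Publish is best. ✓
Lab 2 (research lead ahead), facing Invest lightly: Publish gives 7, Withhold gives 11. Proposed Withhold is best. ✓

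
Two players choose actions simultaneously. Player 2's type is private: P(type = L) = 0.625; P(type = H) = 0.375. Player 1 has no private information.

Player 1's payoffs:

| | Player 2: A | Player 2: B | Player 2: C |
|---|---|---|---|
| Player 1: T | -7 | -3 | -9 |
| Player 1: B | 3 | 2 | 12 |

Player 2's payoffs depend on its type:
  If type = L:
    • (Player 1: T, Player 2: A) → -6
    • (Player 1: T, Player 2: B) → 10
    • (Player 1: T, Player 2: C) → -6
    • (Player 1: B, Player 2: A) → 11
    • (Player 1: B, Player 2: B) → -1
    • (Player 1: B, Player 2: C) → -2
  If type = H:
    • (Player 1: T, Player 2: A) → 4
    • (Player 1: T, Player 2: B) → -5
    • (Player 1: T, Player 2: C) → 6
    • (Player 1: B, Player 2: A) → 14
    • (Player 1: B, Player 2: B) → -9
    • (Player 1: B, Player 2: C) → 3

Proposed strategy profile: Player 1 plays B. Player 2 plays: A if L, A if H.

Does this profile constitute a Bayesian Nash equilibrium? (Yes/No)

Yes

Player 1 plays B: E[B] = 0.625·(3) + 0.375·(3) = 3; E[T] = -7. Best-responding. ✓
Player 2 (type L), facing B: A gives 11, B gives -1, C gives -2. Proposed A is best. ✓
Player 2 (type H), facing B: A gives 14, B gives -9, C gives 3. Proposed A is best. ✓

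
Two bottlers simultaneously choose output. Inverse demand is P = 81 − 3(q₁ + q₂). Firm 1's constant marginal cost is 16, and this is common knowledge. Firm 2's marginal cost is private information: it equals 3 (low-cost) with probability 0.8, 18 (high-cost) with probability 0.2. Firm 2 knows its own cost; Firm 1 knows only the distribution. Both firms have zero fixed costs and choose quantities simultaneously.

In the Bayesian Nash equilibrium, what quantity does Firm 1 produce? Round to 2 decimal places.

6.11

Type-c best response for Firm 2: q₂(c) = (81 − c)/6 − q₁/2.
Firm 1 maximizes expected profit; its first-order condition is 81 − 6q₁ − 3E[q₂] − 16 = 0.
Substituting E[q₂] and solving: E[c₂] = 6, so q₁ = (81 − 2·16 + 6)/9 = 6.11111.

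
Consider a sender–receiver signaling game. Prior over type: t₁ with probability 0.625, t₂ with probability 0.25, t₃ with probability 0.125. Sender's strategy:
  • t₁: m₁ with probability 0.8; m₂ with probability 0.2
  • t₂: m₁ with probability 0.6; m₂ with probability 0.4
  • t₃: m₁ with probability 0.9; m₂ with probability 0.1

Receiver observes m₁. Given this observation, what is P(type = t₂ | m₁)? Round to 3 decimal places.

Apply Bayes' rule using the sender's strategy as the likelihood.
P(m₁) = 0.625·0.8 + 0.25·0.6 + 0.125·0.9 = 0.7625
P(t₂ | m₁) = (0.25·0.6) / 0.7625 = 0.15 / 0.7625 = 0.196721

0.197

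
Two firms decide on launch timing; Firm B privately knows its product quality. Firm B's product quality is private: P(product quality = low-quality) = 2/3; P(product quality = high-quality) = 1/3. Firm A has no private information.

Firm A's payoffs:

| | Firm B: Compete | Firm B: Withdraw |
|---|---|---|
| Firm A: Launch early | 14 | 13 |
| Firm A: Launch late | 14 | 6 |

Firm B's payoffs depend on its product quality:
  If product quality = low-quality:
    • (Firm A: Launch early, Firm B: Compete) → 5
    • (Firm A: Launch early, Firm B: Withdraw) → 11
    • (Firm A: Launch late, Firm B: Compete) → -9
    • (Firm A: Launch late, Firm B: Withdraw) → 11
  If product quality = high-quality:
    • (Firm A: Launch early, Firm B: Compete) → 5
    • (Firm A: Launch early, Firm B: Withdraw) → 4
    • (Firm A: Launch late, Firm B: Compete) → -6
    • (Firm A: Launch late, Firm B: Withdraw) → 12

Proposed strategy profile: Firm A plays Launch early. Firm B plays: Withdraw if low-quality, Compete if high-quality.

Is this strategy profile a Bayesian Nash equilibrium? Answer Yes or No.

A profile is a BNE iff every type of every player is best-responding given beliefs about the other side.
Firm A plays Launch early: E[Launch early] = 2/3·(13) + 1/3·(14) = 40/3; E[Launch late] = 26/3. Best-responding. ✓
Firm B (product quality low-quality), facing Launch early: Compete gives 5, Withdraw gives 11. Proposed Withdraw is best. ✓
Firm B (product quality high-quality), facing Launch early: Compete gives 5, Withdraw gives 4. Proposed Compete is best. ✓

Yes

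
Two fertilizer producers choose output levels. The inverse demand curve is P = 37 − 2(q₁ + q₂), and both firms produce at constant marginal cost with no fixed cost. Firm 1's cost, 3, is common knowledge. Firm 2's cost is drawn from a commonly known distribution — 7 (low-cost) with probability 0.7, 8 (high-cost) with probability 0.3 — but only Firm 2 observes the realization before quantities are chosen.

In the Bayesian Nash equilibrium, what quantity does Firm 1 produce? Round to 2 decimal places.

6.38

Each type of Firm 2 best-responds to q₁; Firm 1 best-responds to the expected q₂ over Firm 2's types.
Firm 2 with cost c maximizes (37 − 2(q₁+q₂) − c)·q₂, giving q₂(c) = (37 − c − 2q₁)/4.
E[c₂] = 0.7·7 + 0.3·8 = 7.3
Firm 1's FOC against E[q₂] yields q₁ = (37 − 2·3 + E[c₂])/6 = (37 − 6 + 7.3)/6 = 6.38333.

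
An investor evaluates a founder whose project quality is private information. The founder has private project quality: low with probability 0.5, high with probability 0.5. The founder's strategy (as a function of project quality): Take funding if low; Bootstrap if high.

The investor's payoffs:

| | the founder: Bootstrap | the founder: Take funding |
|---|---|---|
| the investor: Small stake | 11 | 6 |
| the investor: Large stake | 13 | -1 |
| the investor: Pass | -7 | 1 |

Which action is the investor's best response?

E[Small stake] = 0.5·(6) + 0.5·(11) = 8.5
E[Large stake] = 0.5·(-1) + 0.5·(13) = 6
E[Pass] = 0.5·(1) + 0.5·(-7) = -3
Best response: Small stake (8.5 is the largest).

Small stake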